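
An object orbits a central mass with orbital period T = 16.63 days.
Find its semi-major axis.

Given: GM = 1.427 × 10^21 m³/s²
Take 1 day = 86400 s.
T = 16.63 days = 1.43683 × 10^6 s
GM = 1.427 × 10^21 m³/s²
Kepler's third law: a³ = GM T² / (4π²)
T² = 2.06449 × 10^12 s²
a³ = (1.427 × 10^21) × (2.06449 × 10^12) / (4π²) = 7.46236 × 10^31 m³
a = (a³)^(1/3) = 4.2101 × 10^10 m ≈ 42.1 Gm

Final answer: 42.1 Gm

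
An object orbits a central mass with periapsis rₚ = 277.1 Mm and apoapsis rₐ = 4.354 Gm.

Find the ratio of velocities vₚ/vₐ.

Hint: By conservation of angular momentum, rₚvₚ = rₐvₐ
rₚ = 277.1 Mm = 2.771 × 10^8 m
rₐ = 4.354 Gm = 4.354 × 10^9 m
rₚvₚ = rₐvₐ  ⇒  vₚ/vₐ = rₐ/rₚ
vₚ/vₐ = (4.354 × 10^9) / (2.771 × 10^8) = 15.7127

Final answer: vₚ/vₐ = 15.71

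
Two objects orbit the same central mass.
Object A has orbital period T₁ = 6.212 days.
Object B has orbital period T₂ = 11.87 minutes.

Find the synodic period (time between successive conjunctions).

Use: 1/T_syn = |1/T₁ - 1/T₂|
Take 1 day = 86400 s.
T₁ = 6.212 days = 536717 s
T₂ = 11.87 minutes = 712.2 s
1/T₁ = 1.86318 × 10^-6 s⁻¹
1/T₂ = 0.0014041 s⁻¹
|1/T₁ − 1/T₂| = 0.00140224 s⁻¹
T_syn = 1 / |1/T₁ − 1/T₂| = 713.146 s ≈ 11.89 minutes

Final answer: T_syn = 11.89 minutes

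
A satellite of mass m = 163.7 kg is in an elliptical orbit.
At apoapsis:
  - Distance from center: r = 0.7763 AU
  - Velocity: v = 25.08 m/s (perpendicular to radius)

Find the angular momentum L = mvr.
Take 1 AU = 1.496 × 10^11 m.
r = 0.7763 AU = 1.16134 × 10^11 m
v = 25.08 m/s
vr = 25.08 × 1.16134 × 10^11 = 2.91265 × 10^12 m²/s
L = m × vr = 163.7 × 2.91265 × 10^12 = 4.76801 × 10^14 kg·m²/s ≈ 4.768 × 10^14 kg·m²/s

Final answer: L = 4.768 × 10^14 kg·m²/s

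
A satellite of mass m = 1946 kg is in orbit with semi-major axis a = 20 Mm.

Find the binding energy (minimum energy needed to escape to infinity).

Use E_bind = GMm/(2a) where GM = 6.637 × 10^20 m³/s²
a = 20 Mm = 2 × 10^7 m
GM = 6.637 × 10^20 m³/s²
m = 1946 kg
GMm = 6.637 × 10^20 × 1946 = 1.29156 × 10^24 m³·kg/s²
2a = 4 × 10^7 m
E_bind = GMm/(2a) = 3.2289 × 10^16 J ≈ 32.29 PJ

Final answer: 32.29 PJ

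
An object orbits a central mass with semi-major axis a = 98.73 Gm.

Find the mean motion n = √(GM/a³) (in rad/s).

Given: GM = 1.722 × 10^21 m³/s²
a = 98.73 Gm = 9.873 × 10^10 m
GM = 1.722 × 10^21 m³/s²
a³ = 9.62382 × 10^32 m³
GM/a³ = (1.722 × 10^21) / (9.62382 × 10^32) = 1.78931 × 10^-12 s⁻²
n = √(GM/a³) = 1.33765 × 10^-6 rad/s ≈ 1.338 × 10^-6 rad/s

Final answer: n = 1.338 × 10^-6 rad/s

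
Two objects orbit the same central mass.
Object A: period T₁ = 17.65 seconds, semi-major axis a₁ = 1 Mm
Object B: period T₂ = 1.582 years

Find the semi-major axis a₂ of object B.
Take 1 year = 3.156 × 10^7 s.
T₁ = 17.65 seconds
T₂ = 1.582 years = 4.99279 × 10^7 s
a₁ = 1 Mm = 1 × 10^6 m
Kepler's third law: (T₂/T₁)² = (a₂/a₁)³  ⇒  a₂ = a₁ (T₂/T₁)^(2/3)
T₂/T₁ = 2.82878 × 10^6
(T₂/T₁)^(2/3) = 20001.7
a₂ = 1 × 10^6 m × 20001.7 = 2.00017 × 10^10 m ≈ 20 Gm

Final answer: a₂ = 20 Gm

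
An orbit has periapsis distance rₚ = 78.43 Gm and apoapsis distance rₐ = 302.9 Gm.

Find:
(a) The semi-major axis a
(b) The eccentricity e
rₚ = 78.43 Gm = 7.843 × 10^10 m
rₐ = 302.9 Gm = 3.029 × 10^11 m
(a) a = (rₚ + rₐ)/2 = 1.90665 × 10^11 m ≈ 190.7 Gm
(b) e = (rₐ − rₚ)/(rₐ + rₚ) = (2.2447 × 10^11) / (3.8133 × 10^11) = 0.58865

Final answer:
(a) a = 190.7 Gm
(b) e = 0.5887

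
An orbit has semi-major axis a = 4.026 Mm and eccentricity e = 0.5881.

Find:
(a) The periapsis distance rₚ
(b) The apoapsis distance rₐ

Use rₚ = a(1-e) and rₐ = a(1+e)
a = 4.026 Mm = 4.026 × 10^6 m
e = 0.5881:  1 − e = 0.4119,  1 + e = 1.5881
(a) rₚ = a(1 − e) = 4.026 × 10^6 m × 0.4119 = 1.65831 × 10^6 m ≈ 1.658 Mm
(b) rₐ = a(1 + e) = 4.026 × 10^6 m × 1.5881 = 6.39369 × 10^6 m ≈ 6.394 Mm

Final answer:
(a) rₚ = 1.658 Mm
(b) rₐ = 6.394 Mm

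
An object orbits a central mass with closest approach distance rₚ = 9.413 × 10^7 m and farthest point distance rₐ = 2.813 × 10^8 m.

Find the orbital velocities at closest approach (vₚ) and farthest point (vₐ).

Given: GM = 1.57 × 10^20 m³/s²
rₚ = 9.413 × 10^7 m
rₐ = 2.813 × 10^8 m
GM = 1.57 × 10^20 m³/s²
a = (rₚ + rₐ)/2 = 1.87715 × 10^8 m
Vis-viva: v² = GM (2/r − 1/a)
vₚ² = 1.57 × 10^20 × (2.12472 × 10^-8 − 5.32722 × 10^-9) = 2.49944 × 10^12 m²/s²
vₚ = 1.58096 × 10^6 m/s ≈ 1581 km/s
vₐ² = 1.57 × 10^20 × (7.10985 × 10^-9 − 5.32722 × 10^-9) = 2.79872 × 10^11 m²/s²
vₐ = 529029 m/s ≈ 529 km/s

Final answer: vₚ = 1581 km/s, vₐ = 529 km/s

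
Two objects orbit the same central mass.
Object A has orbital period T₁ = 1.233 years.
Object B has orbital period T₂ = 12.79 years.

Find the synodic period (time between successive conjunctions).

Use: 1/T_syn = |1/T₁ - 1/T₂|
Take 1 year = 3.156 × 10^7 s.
T₁ = 1.233 years = 3.89135 × 10^7 s
T₂ = 12.79 years = 4.03652 × 10^8 s
1/T₁ = 2.5698 × 10^-8 s⁻¹
1/T₂ = 2.47738 × 10^-9 s⁻¹
|1/T₁ − 1/T₂| = 2.32207 × 10^-8 s⁻¹
T_syn = 1 / |1/T₁ − 1/T₂| = 4.30651 × 10^7 s ≈ 1.365 years

Final answer: T_syn = 1.365 years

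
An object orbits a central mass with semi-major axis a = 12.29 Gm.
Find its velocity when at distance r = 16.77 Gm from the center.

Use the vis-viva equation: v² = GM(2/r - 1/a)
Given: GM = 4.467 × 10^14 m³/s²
a = 12.29 Gm = 1.229 × 10^10 m
r = 16.77 Gm = 1.677 × 10^10 m
GM = 4.467 × 10^14 m³/s²
2/r − 1/a = 1.19261 × 10^-10 − 8.1367 × 10^-11 = 3.78936 × 10^-11 m⁻¹
v² = GM (2/r − 1/a) = 16927.1 m²/s²
v = 130.104 m/s ≈ 130.1 m/s

Final answer: 130.1 m/s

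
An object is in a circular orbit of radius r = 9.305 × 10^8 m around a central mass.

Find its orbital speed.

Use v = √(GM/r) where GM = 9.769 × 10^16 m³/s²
r = 9.305 × 10^8 m
GM = 9.769 × 10^16 m³/s²
GM/r = (9.769 × 10^16) / (9.305 × 10^8) = 1.04987 × 10^8 m²/s²
v = √(GM/r) = 10246.3 m/s ≈ 10.25 km/s

Final answer: 10.25 km/s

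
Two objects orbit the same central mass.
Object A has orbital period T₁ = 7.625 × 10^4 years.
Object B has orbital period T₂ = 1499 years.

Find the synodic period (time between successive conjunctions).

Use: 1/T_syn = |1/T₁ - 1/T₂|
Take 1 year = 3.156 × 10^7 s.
T₁ = 7.625 × 10^4 years = 2.40645 × 10^12 s
T₂ = 1499 years = 4.73084 × 10^10 s
1/T₁ = 4.1555 × 10^-13 s⁻¹
1/T₂ = 2.11379 × 10^-11 s⁻¹
|1/T₁ − 1/T₂| = 2.07223 × 10^-11 s⁻¹
T_syn = 1 / |1/T₁ − 1/T₂| = 4.82571 × 10^10 s ≈ 1529 years

Final answer: T_syn = 1529 years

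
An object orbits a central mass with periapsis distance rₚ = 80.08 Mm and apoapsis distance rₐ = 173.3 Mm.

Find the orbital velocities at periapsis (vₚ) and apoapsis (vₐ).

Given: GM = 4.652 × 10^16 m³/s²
rₚ = 80.08 Mm = 8.008 × 10^7 m
rₐ = 173.3 Mm = 1.733 × 10^8 m
GM = 4.652 × 10^16 m³/s²
a = (rₚ + rₐ)/2 = 1.2669 × 10^8 m
Vis-viva: v² = GM (2/r − 1/a)
vₚ² = 4.652 × 10^16 × (2.4975 × 10^-8 − 7.89328 × 10^-9) = 7.94643 × 10^8 m²/s²
vₚ = 28189.4 m/s ≈ 28.19 km/s
vₐ² = 4.652 × 10^16 × (1.15407 × 10^-8 − 7.89328 × 10^-9) = 1.69677 × 10^8 m²/s²
vₐ = 13026 m/s ≈ 13.03 km/s

Final answer: vₚ = 28.19 km/s, vₐ = 13.03 km/s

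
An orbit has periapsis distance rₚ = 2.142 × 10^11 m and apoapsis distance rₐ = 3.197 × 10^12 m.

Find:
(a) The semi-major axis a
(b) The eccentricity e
rₚ = 2.142 × 10^11 m
rₐ = 3.197 × 10^12 m
(a) a = (rₚ + rₐ)/2 = 1.7056 × 10^12 m ≈ 1.706 × 10^12 m
(b) e = (rₐ − rₚ)/(rₐ + rₚ) = (2.9828 × 10^12) / (3.4112 × 10^12) = 0.874414

Final answer:
(a) a = 1.706 × 10^12 m
(b) e = 0.8744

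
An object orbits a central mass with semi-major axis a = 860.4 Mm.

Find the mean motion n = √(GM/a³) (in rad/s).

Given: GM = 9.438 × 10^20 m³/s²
a = 860.4 Mm = 8.604 × 10^8 m
GM = 9.438 × 10^20 m³/s²
a³ = 6.36944 × 10^26 m³
GM/a³ = (9.438 × 10^20) / (6.36944 × 10^26) = 1.48176 × 10^-6 s⁻²
n = √(GM/a³) = 0.00121728 rad/s ≈ 0.001217 rad/s

Final answer: n = 0.001217 rad/s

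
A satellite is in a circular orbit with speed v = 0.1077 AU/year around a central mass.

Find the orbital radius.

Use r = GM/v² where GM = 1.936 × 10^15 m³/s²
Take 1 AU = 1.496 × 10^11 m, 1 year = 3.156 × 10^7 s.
v = 0.1077 AU/year = 510.517 m/s
GM = 1.936 × 10^15 m³/s²
v² = 260628 m²/s²
r = GM/v² = (1.936 × 10^15) / 260628 = 7.42822 × 10^9 m ≈ 0.04965 AU

Final answer: 0.04965 AU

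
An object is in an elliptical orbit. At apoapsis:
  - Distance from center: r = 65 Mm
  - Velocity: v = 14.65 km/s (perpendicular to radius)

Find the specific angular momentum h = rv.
r = 65 Mm = 6.5 × 10^7 m
v = 14.65 km/s = 14650 m/s
h = rv = 6.5 × 10^7 × 14650 = 9.5225 × 10^11 m²/s ≈ 9.522 × 10^11 m²/s

Final answer: h = 9.522 × 10^11 m²/s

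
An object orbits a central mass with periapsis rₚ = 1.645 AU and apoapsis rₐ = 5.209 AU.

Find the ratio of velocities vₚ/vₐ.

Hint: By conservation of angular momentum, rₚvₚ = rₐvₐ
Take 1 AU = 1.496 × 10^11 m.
rₚ = 1.645 AU = 2.46092 × 10^11 m
rₐ = 5.209 AU = 7.79266 × 10^11 m
rₚvₚ = rₐvₐ  ⇒  vₚ/vₐ = rₐ/rₚ
vₚ/vₐ = (7.79266 × 10^11) / (2.46092 × 10^11) = 3.16657

Final answer: vₚ/vₐ = 3.167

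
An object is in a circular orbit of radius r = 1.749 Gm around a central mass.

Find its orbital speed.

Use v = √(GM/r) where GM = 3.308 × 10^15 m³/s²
r = 1.749 Gm = 1.749 × 10^9 m
GM = 3.308 × 10^15 m³/s²
GM/r = (3.308 × 10^15) / (1.749 × 10^9) = 1.89137 × 10^6 m²/s²
v = √(GM/r) = 1375.27 m/s ≈ 1.375 km/s

Final answer: 1.375 km/s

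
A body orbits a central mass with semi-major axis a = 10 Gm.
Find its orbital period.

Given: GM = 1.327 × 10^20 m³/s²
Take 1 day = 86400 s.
a = 10 Gm = 1 × 10^10 m
GM = 1.327 × 10^20 m³/s²
a³ = 1 × 10^30 m³
T = 2π √(a³/GM) = 2π √((1 × 10^30) / (1.327 × 10^20)) = 2π × 86809 s
T = 545437 s ≈ 6.313 days

Final answer: 6.313 days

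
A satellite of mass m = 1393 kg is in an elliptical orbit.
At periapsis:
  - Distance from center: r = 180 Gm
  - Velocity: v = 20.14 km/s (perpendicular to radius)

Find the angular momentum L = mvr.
r = 180 Gm = 1.8 × 10^11 m
v = 20.14 km/s = 20140 m/s
vr = 20140 × 1.8 × 10^11 = 3.6252 × 10^15 m²/s
L = m × vr = 1393 × 3.6252 × 10^15 = 5.0499 × 10^18 kg·m²/s ≈ 5.05 × 10^18 kg·m²/s

Final answer: L = 5.05 × 10^18 kg·m²/s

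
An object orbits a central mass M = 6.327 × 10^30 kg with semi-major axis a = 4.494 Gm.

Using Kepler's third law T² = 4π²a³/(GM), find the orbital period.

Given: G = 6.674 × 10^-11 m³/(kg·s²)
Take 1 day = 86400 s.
M = 6.327 × 10^30 kg
GM = G × M = 6.674 × 10^-11 × 6.327 × 10^30 = 4.22264 × 10^20 m³/s²
a = 4.494 Gm = 4.494 × 10^9 m
a³ = 9.0761 × 10^28 m³
T = 2π √(a³/GM) = 2π √((9.0761 × 10^28) / (4.22264 × 10^20)) = 2π × 14660.8 s
T = 92116.5 s ≈ 1.066 days

Final answer: 1.066 days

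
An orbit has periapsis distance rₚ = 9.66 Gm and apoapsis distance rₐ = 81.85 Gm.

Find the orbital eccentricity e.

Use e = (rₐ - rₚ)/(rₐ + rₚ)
rₚ = 9.66 Gm = 9.66 × 10^9 m
rₐ = 81.85 Gm = 8.185 × 10^10 m
rₐ − rₚ = 7.219 × 10^10 m
rₐ + rₚ = 9.151 × 10^10 m
e = (rₐ − rₚ)/(rₐ + rₚ) = 0.788876

Final answer: e = 0.7889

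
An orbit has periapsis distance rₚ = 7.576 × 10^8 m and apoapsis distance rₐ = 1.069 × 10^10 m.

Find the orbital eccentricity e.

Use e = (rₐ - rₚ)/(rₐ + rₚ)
rₚ = 7.576 × 10^8 m
rₐ = 1.069 × 10^10 m
rₐ − rₚ = 9.9324 × 10^9 m
rₐ + rₚ = 1.14476 × 10^10 m
e = (rₐ − rₚ)/(rₐ + rₚ) = 0.86764

Final answer: e = 0.8676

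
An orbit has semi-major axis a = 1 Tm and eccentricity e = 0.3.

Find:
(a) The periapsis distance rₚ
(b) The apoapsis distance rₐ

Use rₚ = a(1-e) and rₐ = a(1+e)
a = 1 Tm = 1 × 10^12 m
e = 0.3:  1 − e = 0.7,  1 + e = 1.3
(a) rₚ = a(1 − e) = 1 × 10^12 m × 0.7 = 7 × 10^11 m ≈ 700 Gm
(b) rₐ = a(1 + e) = 1 × 10^12 m × 1.3 = 1.3 × 10^12 m ≈ 1.3 Tm

Final answer:
(a) rₚ = 700 Gm
(b) rₐ = 1.3 Tm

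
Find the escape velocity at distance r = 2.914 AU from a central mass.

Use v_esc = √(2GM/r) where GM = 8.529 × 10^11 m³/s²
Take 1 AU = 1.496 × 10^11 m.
r = 2.914 AU = 4.35934 × 10^11 m
GM = 8.529 × 10^11 m³/s²
2GM/r = 2 × (8.529 × 10^11) / (4.35934 × 10^11) = 3.91297 m²/s²
v_esc = √(2GM/r) = 1.97812 m/s ≈ 1.978 m/s

Final answer: 1.978 m/s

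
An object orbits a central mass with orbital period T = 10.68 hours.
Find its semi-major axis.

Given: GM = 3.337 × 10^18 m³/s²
T = 10.68 hours = 38448 s
GM = 3.337 × 10^18 m³/s²
Kepler's third law: a³ = GM T² / (4π²)
T² = 1.47825 × 10^9 s²
a³ = (3.337 × 10^18) × (1.47825 × 10^9) / (4π²) = 1.24952 × 10^26 m³
a = (a³)^(1/3) = 4.99936 × 10^8 m ≈ 499.9 Mm

Final answer: 499.9 Mm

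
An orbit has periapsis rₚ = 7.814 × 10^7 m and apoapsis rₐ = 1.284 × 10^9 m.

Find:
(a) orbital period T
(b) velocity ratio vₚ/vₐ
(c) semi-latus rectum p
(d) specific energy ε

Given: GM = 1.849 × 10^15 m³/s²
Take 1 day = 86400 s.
rₚ = 7.814 × 10^7 m
rₐ = 1.284 × 10^9 m
GM = 1.849 × 10^15 m³/s²
a = (rₚ + rₐ)/2 = 6.8107 × 10^8 m
e = (rₐ − rₚ)/(rₐ + rₚ) = (1.20586 × 10^9) / (1.36214 × 10^9) = 0.885269
(a) a³ = 3.15919 × 10^26 m³;  T = 2π √(a³/GM) = 2π × 413351 s = 2.59716 × 10^6 s ≈ 30.06 days
(b) vₚ/vₐ = rₐ/rₚ (angular momentum) = (1.284 × 10^9) / (7.814 × 10^7) = 16.432 ≈ 16.43
(c) 1 − e² = 0.216299;  p = a(1 − e²) = 6.8107 × 10^8 × 0.216299 = 1.47315 × 10^8 m ≈ 1.473 × 10^8 m
(d) 2a = 1.36214 × 10^9 m;  ε = −GM/(2a) = -1.35742 × 10^6 J/kg ≈ -1.357 MJ/kg

Final answer:
(a) orbital period T = 30.06 days
(b) velocity ratio vₚ/vₐ = 16.43
(c) semi-latus rectum p = 1.473 × 10^8 m
(d) specific energy ε = -1.357 MJ/kg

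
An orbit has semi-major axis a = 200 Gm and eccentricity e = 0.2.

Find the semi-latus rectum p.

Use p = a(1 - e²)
a = 200 Gm = 2 × 10^11 m
e = 0.2,  e² = 0.04,  1 − e² = 0.96
p = a(1 − e²) = 2 × 10^11 m × 0.96 = 1.92 × 10^11 m ≈ 192 Gm

Final answer: p = 192 Gm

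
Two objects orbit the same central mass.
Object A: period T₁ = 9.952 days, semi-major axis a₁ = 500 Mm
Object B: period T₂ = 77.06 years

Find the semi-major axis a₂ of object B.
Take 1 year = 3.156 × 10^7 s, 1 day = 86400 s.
T₁ = 9.952 days = 859853 s
T₂ = 77.06 years = 2.43201 × 10^9 s
a₁ = 500 Mm = 5 × 10^8 m
Kepler's third law: (T₂/T₁)² = (a₂/a₁)³  ⇒  a₂ = a₁ (T₂/T₁)^(2/3)
T₂/T₁ = 2828.41
(T₂/T₁)^(2/3) = 199.999
a₂ = 5 × 10^8 m × 199.999 = 9.99995 × 10^10 m ≈ 100 Gm

Final answer: a₂ = 100 Gm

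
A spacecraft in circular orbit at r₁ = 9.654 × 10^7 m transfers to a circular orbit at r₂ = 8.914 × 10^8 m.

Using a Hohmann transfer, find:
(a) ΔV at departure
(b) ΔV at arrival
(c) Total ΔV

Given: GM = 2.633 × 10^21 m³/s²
r₁ = 9.654 × 10^7 m
r₂ = 8.914 × 10^8 m
GM = 2.633 × 10^21 m³/s²
Transfer ellipse: a_t = (r₁ + r₂)/2 = 4.9397 × 10^8 m
Circular speed at r₁: v₁ = √(GM/r₁) = 5.22242 × 10^6 m/s
Transfer speed at r₁ (periapsis): v₁ₜ = √(GM(2/r₁ − 1/a_t)) = 7.01549 × 10^6 m/s
(a) ΔV₁ = v₁ₜ − v₁ = 1.79307 × 10^6 m/s ≈ 1793 km/s
Circular speed at r₂: v₂ = √(GM/r₂) = 1.71866 × 10^6 m/s
Transfer speed at r₂ (apoapsis): v₂ₜ = √(GM(2/r₂ − 1/a_t)) = 759788 m/s
(b) ΔV₂ = v₂ − v₂ₜ = 958869 m/s ≈ 958.9 km/s
(c) ΔV_total = ΔV₁ + ΔV₂ = 2.75194 × 10^6 m/s ≈ 2752 km/s

Final answer:
(a) ΔV₁ = 1793 km/s
(b) ΔV₂ = 958.9 km/s
(c) ΔV_total = 2752 km/s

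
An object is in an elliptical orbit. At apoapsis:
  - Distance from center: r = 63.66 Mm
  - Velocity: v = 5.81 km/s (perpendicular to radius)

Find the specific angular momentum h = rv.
r = 63.66 Mm = 6.366 × 10^7 m
v = 5.81 km/s = 5810 m/s
h = rv = 6.366 × 10^7 × 5810 = 3.69865 × 10^11 m²/s ≈ 3.699 × 10^11 m²/s

Final answer: h = 3.699 × 10^11 m²/s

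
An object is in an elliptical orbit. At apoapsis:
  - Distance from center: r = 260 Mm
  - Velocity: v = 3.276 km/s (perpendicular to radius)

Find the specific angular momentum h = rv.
r = 260 Mm = 2.6 × 10^8 m
v = 3.276 km/s = 3276 m/s
h = rv = 2.6 × 10^8 × 3276 = 8.5176 × 10^11 m²/s ≈ 8.518 × 10^11 m²/s

Final answer: h = 8.518 × 10^11 m²/s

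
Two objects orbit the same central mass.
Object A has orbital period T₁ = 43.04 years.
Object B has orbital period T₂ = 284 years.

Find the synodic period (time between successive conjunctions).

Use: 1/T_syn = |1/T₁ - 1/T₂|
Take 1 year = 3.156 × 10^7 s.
T₁ = 43.04 years = 1.35834 × 10^9 s
T₂ = 284 years = 8.96304 × 10^9 s
1/T₁ = 7.36191 × 10^-10 s⁻¹
1/T₂ = 1.11569 × 10^-10 s⁻¹
|1/T₁ − 1/T₂| = 6.24622 × 10^-10 s⁻¹
T_syn = 1 / |1/T₁ − 1/T₂| = 1.60097 × 10^9 s ≈ 50.73 years

Final answer: T_syn = 50.73 years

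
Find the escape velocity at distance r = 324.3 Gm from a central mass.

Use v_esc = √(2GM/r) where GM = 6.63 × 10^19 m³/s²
r = 324.3 Gm = 3.243 × 10^11 m
GM = 6.63 × 10^19 m³/s²
2GM/r = 2 × (6.63 × 10^19) / (3.243 × 10^11) = 4.08881 × 10^8 m²/s²
v_esc = √(2GM/r) = 20220.8 m/s ≈ 20.22 km/s

Final answer: 20.22 km/s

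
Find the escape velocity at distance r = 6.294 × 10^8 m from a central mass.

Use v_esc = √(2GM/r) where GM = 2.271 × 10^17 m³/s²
r = 6.294 × 10^8 m
GM = 2.271 × 10^17 m³/s²
2GM/r = 2 × (2.271 × 10^17) / (6.294 × 10^8) = 7.2164 × 10^8 m²/s²
v_esc = √(2GM/r) = 26863.4 m/s ≈ 26.86 km/s

Final answer: 26.86 km/s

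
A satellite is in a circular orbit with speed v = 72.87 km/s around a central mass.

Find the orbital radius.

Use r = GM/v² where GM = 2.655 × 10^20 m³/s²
v = 72.87 km/s = 72870 m/s
GM = 2.655 × 10^20 m³/s²
v² = 5.31004 × 10^9 m²/s²
r = GM/v² = (2.655 × 10^20) / (5.31004 × 10^9) = 4.99997 × 10^10 m ≈ 50 Gm

Final answer: 50 Gm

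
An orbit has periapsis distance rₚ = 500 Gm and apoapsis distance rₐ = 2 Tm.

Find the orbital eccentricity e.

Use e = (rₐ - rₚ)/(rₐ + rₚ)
rₚ = 500 Gm = 5 × 10^11 m
rₐ = 2 Tm = 2 × 10^12 m
rₐ − rₚ = 1.5 × 10^12 m
rₐ + rₚ = 2.5 × 10^12 m
e = (rₐ − rₚ)/(rₐ + rₚ) = 0.6

Final answer: e = 0.6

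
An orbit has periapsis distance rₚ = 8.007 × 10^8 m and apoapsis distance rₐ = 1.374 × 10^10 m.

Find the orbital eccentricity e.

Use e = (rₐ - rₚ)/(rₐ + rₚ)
rₚ = 8.007 × 10^8 m
rₐ = 1.374 × 10^10 m
rₐ − rₚ = 1.29393 × 10^10 m
rₐ + rₚ = 1.45407 × 10^10 m
e = (rₐ − rₚ)/(rₐ + rₚ) = 0.889868

Final answer: e = 0.8899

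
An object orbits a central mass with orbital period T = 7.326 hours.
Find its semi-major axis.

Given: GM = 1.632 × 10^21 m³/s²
T = 7.326 hours = 26373.6 s
GM = 1.632 × 10^21 m³/s²
Kepler's third law: a³ = GM T² / (4π²)
T² = 6.95567 × 10^8 s²
a³ = (1.632 × 10^21) × (6.95567 × 10^8) / (4π²) = 2.87541 × 10^28 m³
a = (a³)^(1/3) = 3.06361 × 10^9 m ≈ 3.064 Gm

Final answer: 3.064 Gm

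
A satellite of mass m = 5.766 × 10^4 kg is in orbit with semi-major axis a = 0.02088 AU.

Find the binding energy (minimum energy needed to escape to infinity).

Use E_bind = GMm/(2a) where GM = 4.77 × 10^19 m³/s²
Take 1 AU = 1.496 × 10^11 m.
a = 0.02088 AU = 3.12365 × 10^9 m
GM = 4.77 × 10^19 m³/s²
m = 5.766 × 10^4 kg
GMm = 4.77 × 10^19 × 57660 = 2.75038 × 10^24 m³·kg/s²
2a = 6.2473 × 10^9 m
E_bind = GMm/(2a) = 4.40252 × 10^14 J ≈ 440.3 TJ

Final answer: 440.3 TJ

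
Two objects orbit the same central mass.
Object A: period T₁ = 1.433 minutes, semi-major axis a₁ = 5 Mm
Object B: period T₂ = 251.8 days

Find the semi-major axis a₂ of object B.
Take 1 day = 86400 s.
T₁ = 1.433 minutes = 85.98 s
T₂ = 251.8 days = 2.17555 × 10^7 s
a₁ = 5 Mm = 5 × 10^6 m
Kepler's third law: (T₂/T₁)² = (a₂/a₁)³  ⇒  a₂ = a₁ (T₂/T₁)^(2/3)
T₂/T₁ = 253030
(T₂/T₁)^(2/3) = 4000.5
a₂ = 5 × 10^6 m × 4000.5 = 2.00025 × 10^10 m ≈ 20 Gm

Final answer: a₂ = 20 Gm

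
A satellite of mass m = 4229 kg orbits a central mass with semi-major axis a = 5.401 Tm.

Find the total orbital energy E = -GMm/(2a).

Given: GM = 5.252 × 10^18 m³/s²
a = 5.401 Tm = 5.401 × 10^12 m
GM = 5.252 × 10^18 m³/s²
2a = 1.0802 × 10^13 m
GMm = 5.252 × 10^18 × 4229 = 2.22107 × 10^22 m³·kg/s²
E = −GMm/(2a) = -2.05617 × 10^9 J ≈ -2.056 GJ

Final answer: -2.056 GJ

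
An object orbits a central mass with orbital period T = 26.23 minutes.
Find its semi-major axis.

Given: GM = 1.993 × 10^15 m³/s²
T = 26.23 minutes = 1573.8 s
GM = 1.993 × 10^15 m³/s²
Kepler's third law: a³ = GM T² / (4π²)
T² = 2.47685 × 10^6 s²
a³ = (1.993 × 10^15) × (2.47685 × 10^6) / (4π²) = 1.25039 × 10^20 m³
a = (a³)^(1/3) = 5.00052 × 10^6 m ≈ 5.001 Mm

Final answer: 5.001 Mm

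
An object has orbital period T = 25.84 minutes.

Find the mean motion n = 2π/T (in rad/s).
T = 25.84 minutes = 1550.4 s
n = 2π / 1550.4 s = 0.00405262 rad/s ≈ 0.004053 rad/s

Final answer: n = 0.004053 rad/s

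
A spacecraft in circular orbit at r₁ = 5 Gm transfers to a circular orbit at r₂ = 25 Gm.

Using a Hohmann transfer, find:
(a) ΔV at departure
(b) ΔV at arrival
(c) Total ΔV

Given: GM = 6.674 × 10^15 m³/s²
r₁ = 5 Gm = 5 × 10^9 m
r₂ = 25 Gm = 2.5 × 10^10 m
GM = 6.674 × 10^15 m³/s²
Transfer ellipse: a_t = (r₁ + r₂)/2 = 1.5 × 10^10 m
Circular speed at r₁: v₁ = √(GM/r₁) = 1155.34 m/s
Transfer speed at r₁ (periapsis): v₁ₜ = √(GM(2/r₁ − 1/a_t)) = 1491.53 m/s
(a) ΔV₁ = v₁ₜ − v₁ = 336.196 m/s ≈ 336.2 m/s
Circular speed at r₂: v₂ = √(GM/r₂) = 516.682 m/s
Transfer speed at r₂ (apoapsis): v₂ₜ = √(GM(2/r₂ − 1/a_t)) = 298.306 m/s
(b) ΔV₂ = v₂ − v₂ₜ = 218.375 m/s ≈ 218.4 m/s
(c) ΔV_total = ΔV₁ + ΔV₂ = 554.572 m/s ≈ 554.6 m/s

Final answer:
(a) ΔV₁ = 336.2 m/s
(b) ΔV₂ = 218.4 m/s
(c) ΔV_total = 554.6 m/s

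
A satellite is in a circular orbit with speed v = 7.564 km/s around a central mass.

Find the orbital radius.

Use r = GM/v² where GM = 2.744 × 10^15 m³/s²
v = 7.564 km/s = 7564 m/s
GM = 2.744 × 10^15 m³/s²
v² = 5.72141 × 10^7 m²/s²
r = GM/v² = (2.744 × 10^15) / (5.72141 × 10^7) = 4.79602 × 10^7 m ≈ 47.96 Mm

Final answer: 47.96 Mm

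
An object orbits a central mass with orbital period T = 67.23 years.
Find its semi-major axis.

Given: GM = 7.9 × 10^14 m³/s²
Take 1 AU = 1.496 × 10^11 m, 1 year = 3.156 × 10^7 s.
T = 67.23 years = 2.12178 × 10^9 s
GM = 7.9 × 10^14 m³/s²
Kepler's third law: a³ = GM T² / (4π²)
T² = 4.50195 × 10^18 s²
a³ = (7.9 × 10^14) × (4.50195 × 10^18) / (4π²) = 9.00881 × 10^31 m³
a = (a³)^(1/3) = 4.48287 × 10^10 m ≈ 0.2997 AU

Final answer: 0.2997 AU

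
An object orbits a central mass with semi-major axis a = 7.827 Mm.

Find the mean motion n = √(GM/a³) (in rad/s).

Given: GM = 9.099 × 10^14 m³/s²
a = 7.827 Mm = 7.827 × 10^6 m
GM = 9.099 × 10^14 m³/s²
a³ = 4.79497 × 10^20 m³
GM/a³ = (9.099 × 10^14) / (4.79497 × 10^20) = 1.89761 × 10^-6 s⁻²
n = √(GM/a³) = 0.00137754 rad/s ≈ 0.001378 rad/s

Final answer: n = 0.001378 rad/s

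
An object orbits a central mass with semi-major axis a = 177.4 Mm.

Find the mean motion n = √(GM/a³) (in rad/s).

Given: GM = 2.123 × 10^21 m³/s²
a = 177.4 Mm = 1.774 × 10^8 m
GM = 2.123 × 10^21 m³/s²
a³ = 5.58291 × 10^24 m³
GM/a³ = (2.123 × 10^21) / (5.58291 × 10^24) = 0.000380267 s⁻²
n = √(GM/a³) = 0.0195004 rad/s ≈ 0.0195 rad/s

Final answer: n = 0.0195 rad/s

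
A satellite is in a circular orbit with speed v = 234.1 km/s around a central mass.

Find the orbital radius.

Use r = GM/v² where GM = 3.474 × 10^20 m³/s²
v = 234.1 km/s = 234100 m/s
GM = 3.474 × 10^20 m³/s²
v² = 5.48028 × 10^10 m²/s²
r = GM/v² = (3.474 × 10^20) / (5.48028 × 10^10) = 6.33909 × 10^9 m ≈ 6.339 Gm

Final answer: 6.339 Gm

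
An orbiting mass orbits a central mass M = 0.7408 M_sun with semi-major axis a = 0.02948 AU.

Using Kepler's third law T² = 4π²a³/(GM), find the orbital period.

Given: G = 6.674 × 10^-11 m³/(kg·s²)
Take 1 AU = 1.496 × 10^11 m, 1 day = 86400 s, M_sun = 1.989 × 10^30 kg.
M = 0.7408 M_sun = 1.47345 × 10^30 kg
GM = G × M = 6.674 × 10^-11 × 1.47345 × 10^30 = 9.83381 × 10^19 m³/s²
a = 0.02948 AU = 4.41021 × 10^9 m
a³ = 8.57783 × 10^28 m³
T = 2π √(a³/GM) = 2π √((8.57783 × 10^28) / (9.83381 × 10^19)) = 2π × 29534.4 s
T = 185570 s ≈ 2.148 days

Final answer: 2.148 days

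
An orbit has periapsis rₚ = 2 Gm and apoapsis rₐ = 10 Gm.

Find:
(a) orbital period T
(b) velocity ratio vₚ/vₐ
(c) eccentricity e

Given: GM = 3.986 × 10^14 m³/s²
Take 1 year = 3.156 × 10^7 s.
rₚ = 2 Gm = 2 × 10^9 m
rₐ = 10 Gm = 1 × 10^10 m
GM = 3.986 × 10^14 m³/s²
a = (rₚ + rₐ)/2 = 6 × 10^9 m
e = (rₐ − rₚ)/(rₐ + rₚ) = (8 × 10^9) / (1.2 × 10^10) = 0.666667
(a) a³ = 2.16 × 10^29 m³;  T = 2π √(a³/GM) = 2π × 2.32787 × 10^7 s = 1.46264 × 10^8 s ≈ 4.634 years
(b) vₚ/vₐ = rₐ/rₚ (angular momentum) = (1 × 10^10) / (2 × 10^9) = 5 ≈ 5
(c) e = 0.666667 ≈ 0.6667

Final answer:
(a) orbital period T = 4.634 years
(b) velocity ratio vₚ/vₐ = 5
(c) eccentricity e = 0.6667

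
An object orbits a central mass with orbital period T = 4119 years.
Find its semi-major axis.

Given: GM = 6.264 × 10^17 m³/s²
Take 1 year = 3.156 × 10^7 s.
T = 4119 years = 1.29996 × 10^11 s
GM = 6.264 × 10^17 m³/s²
Kepler's third law: a³ = GM T² / (4π²)
T² = 1.68989 × 10^22 s²
a³ = (6.264 × 10^17) × (1.68989 × 10^22) / (4π²) = 2.68133 × 10^38 m³
a = (a³)^(1/3) = 6.44837 × 10^12 m ≈ 6.448 Tm

Final answer: 6.448 Tm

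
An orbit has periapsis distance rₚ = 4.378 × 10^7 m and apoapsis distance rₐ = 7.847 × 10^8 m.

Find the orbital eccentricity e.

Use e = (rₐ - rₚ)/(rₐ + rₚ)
rₚ = 4.378 × 10^7 m
rₐ = 7.847 × 10^8 m
rₐ − rₚ = 7.4092 × 10^8 m
rₐ + rₚ = 8.2848 × 10^8 m
e = (rₐ − rₚ)/(rₐ + rₚ) = 0.894312

Final answer: e = 0.8943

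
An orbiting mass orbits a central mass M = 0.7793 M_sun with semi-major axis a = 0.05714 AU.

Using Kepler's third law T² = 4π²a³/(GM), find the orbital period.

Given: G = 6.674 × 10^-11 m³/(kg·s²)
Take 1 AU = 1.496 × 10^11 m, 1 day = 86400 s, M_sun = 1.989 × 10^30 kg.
M = 0.7793 M_sun = 1.55003 × 10^30 kg
GM = G × M = 6.674 × 10^-11 × 1.55003 × 10^30 = 1.03449 × 10^20 m³/s²
a = 0.05714 AU = 8.54814 × 10^9 m
a³ = 6.24619 × 10^29 m³
T = 2π √(a³/GM) = 2π √((6.24619 × 10^29) / (1.03449 × 10^20)) = 2π × 77704.3 s
T = 488230 s ≈ 5.651 days

Final answer: 5.651 days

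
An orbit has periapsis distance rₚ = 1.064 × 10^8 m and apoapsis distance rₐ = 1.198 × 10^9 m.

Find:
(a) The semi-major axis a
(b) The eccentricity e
rₚ = 1.064 × 10^8 m
rₐ = 1.198 × 10^9 m
(a) a = (rₚ + rₐ)/2 = 6.522 × 10^8 m ≈ 6.522 × 10^8 m
(b) e = (rₐ − rₚ)/(rₐ + rₚ) = (1.0916 × 10^9) / (1.3044 × 10^9) = 0.83686

Final answer:
(a) a = 6.522 × 10^8 m
(b) e = 0.8369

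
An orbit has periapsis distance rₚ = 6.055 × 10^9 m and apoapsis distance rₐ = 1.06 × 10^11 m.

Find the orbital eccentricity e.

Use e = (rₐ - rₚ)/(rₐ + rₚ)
rₚ = 6.055 × 10^9 m
rₐ = 1.06 × 10^11 m
rₐ − rₚ = 9.9945 × 10^10 m
rₐ + rₚ = 1.12055 × 10^11 m
e = (rₐ − rₚ)/(rₐ + rₚ) = 0.891928

Final answer: e = 0.8919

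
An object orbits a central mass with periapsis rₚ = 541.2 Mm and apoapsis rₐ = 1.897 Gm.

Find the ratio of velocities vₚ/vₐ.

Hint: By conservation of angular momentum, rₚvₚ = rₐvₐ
rₚ = 541.2 Mm = 5.412 × 10^8 m
rₐ = 1.897 Gm = 1.897 × 10^9 m
rₚvₚ = rₐvₐ  ⇒  vₚ/vₐ = rₐ/rₚ
vₚ/vₐ = (1.897 × 10^9) / (5.412 × 10^8) = 3.50517

Final answer: vₚ/vₐ = 3.505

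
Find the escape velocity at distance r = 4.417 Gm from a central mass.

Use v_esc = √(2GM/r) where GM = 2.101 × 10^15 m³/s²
r = 4.417 Gm = 4.417 × 10^9 m
GM = 2.101 × 10^15 m³/s²
2GM/r = 2 × (2.101 × 10^15) / (4.417 × 10^9) = 951324 m²/s²
v_esc = √(2GM/r) = 975.359 m/s ≈ 975.4 m/s

Final answer: 975.4 m/s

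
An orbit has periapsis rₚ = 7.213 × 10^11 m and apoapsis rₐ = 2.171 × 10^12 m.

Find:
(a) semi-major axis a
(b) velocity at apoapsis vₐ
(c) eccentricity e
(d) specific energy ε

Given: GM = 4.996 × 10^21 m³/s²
rₚ = 7.213 × 10^11 m
rₐ = 2.171 × 10^12 m
GM = 4.996 × 10^21 m³/s²
a = (rₚ + rₐ)/2 = 1.44615 × 10^12 m
e = (rₐ − rₚ)/(rₐ + rₚ) = (1.4497 × 10^12) / (2.8923 × 10^12) = 0.501227
(a) a = 1.44615 × 10^12 m ≈ 1.446 × 10^12 m
(b) vₐ² = GM (2/rₐ − 1/a) = 4.996 × 10^21 × (9.21234 × 10^-13 − 6.91491 × 10^-13) = 1.1478 × 10^9 m²/s²;  vₐ = 33879.2 m/s ≈ 33.88 km/s
(c) e = 0.501227 ≈ 0.5012
(d) 2a = 2.8923 × 10^12 m;  ε = −GM/(2a) = -1.72735 × 10^9 J/kg ≈ -1.727 GJ/kg

Final answer:
(a) semi-major axis a = 1.446 × 10^12 m
(b) velocity at apoapsis vₐ = 33.88 km/s
(c) eccentricity e = 0.5012
(d) specific energy ε = -1.727 GJ/kg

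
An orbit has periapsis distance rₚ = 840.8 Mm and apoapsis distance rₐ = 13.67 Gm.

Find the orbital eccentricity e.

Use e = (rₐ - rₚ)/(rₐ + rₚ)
rₚ = 840.8 Mm = 8.408 × 10^8 m
rₐ = 13.67 Gm = 1.367 × 10^10 m
rₐ − rₚ = 1.28292 × 10^10 m
rₐ + rₚ = 1.45108 × 10^10 m
e = (rₐ − rₚ)/(rₐ + rₚ) = 0.884114

Final answer: e = 0.8841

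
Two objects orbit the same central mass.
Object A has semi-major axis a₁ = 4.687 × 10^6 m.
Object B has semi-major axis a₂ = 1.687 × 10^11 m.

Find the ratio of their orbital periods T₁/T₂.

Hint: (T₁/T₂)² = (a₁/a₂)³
a₁ = 4.687 × 10^6 m
a₂ = 1.687 × 10^11 m
a₁/a₂ = 2.7783 × 10^-5
T₁/T₂ = (a₁/a₂)^(3/2) = (2.7783 × 10^-5)^1.5 = 1.46443 × 10^-7

Final answer: T₁/T₂ = 1.464 × 10^-7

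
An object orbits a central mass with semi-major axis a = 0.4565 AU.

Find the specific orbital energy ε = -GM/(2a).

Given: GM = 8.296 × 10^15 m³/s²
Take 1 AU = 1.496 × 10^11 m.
a = 0.4565 AU = 6.82924 × 10^10 m
GM = 8.296 × 10^15 m³/s²
2a = 1.36585 × 10^11 m
ε = −GM/(2a) = -60738.8 J/kg ≈ -60.74 kJ/kg

Final answer: -60.74 kJ/kg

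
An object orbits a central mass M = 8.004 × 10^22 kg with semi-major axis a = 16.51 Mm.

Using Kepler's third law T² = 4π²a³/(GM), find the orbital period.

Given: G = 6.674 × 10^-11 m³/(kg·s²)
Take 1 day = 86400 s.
M = 8.004 × 10^22 kg
GM = G × M = 6.674 × 10^-11 × 8.004 × 10^22 = 5.34187 × 10^12 m³/s²
a = 16.51 Mm = 1.651 × 10^7 m
a³ = 4.5003 × 10^21 m³
T = 2π √(a³/GM) = 2π √((4.5003 × 10^21) / (5.34187 × 10^12)) = 2π × 29025.1 s
T = 182370 s ≈ 2.111 days

Final answer: 2.111 days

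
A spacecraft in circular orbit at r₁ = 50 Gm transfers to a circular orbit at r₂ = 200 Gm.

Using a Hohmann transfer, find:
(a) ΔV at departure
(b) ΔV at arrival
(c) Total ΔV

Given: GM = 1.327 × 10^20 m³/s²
r₁ = 50 Gm = 5 × 10^10 m
r₂ = 200 Gm = 2 × 10^11 m
GM = 1.327 × 10^20 m³/s²
Transfer ellipse: a_t = (r₁ + r₂)/2 = 1.25 × 10^11 m
Circular speed at r₁: v₁ = √(GM/r₁) = 51517 m/s
Transfer speed at r₁ (periapsis): v₁ₜ = √(GM(2/r₁ − 1/a_t)) = 65164.4 m/s
(a) ΔV₁ = v₁ₜ − v₁ = 13647.4 m/s ≈ 13.65 km/s
Circular speed at r₂: v₂ = √(GM/r₂) = 25758.5 m/s
Transfer speed at r₂ (apoapsis): v₂ₜ = √(GM(2/r₂ − 1/a_t)) = 16291.1 m/s
(b) ΔV₂ = v₂ − v₂ₜ = 9467.39 m/s ≈ 9.467 km/s
(c) ΔV_total = ΔV₁ + ΔV₂ = 23114.8 m/s ≈ 23.11 km/s

Final answer:
(a) ΔV₁ = 13.65 km/s
(b) ΔV₂ = 9.467 km/s
(c) ΔV_total = 23.11 km/s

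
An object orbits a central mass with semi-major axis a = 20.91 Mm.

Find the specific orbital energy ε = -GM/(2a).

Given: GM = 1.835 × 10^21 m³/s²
a = 20.91 Mm = 2.091 × 10^7 m
GM = 1.835 × 10^21 m³/s²
2a = 4.182 × 10^7 m
ε = −GM/(2a) = -4.38785 × 10^13 J/kg ≈ -4.388 × 10^4 GJ/kg

Final answer: -4.388 × 10^4 GJ/kg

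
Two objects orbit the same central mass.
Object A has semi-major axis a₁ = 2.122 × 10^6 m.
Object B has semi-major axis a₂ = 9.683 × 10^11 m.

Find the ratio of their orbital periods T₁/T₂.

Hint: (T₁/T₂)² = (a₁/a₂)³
a₁ = 2.122 × 10^6 m
a₂ = 9.683 × 10^11 m
a₁/a₂ = 2.19147 × 10^-6
T₁/T₂ = (a₁/a₂)^(3/2) = (2.19147 × 10^-6)^1.5 = 3.24417 × 10^-9

Final answer: T₁/T₂ = 3.244 × 10^-9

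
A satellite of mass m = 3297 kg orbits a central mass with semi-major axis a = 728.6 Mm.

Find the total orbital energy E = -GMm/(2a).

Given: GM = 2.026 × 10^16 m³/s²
a = 728.6 Mm = 7.286 × 10^8 m
GM = 2.026 × 10^16 m³/s²
2a = 1.4572 × 10^9 m
GMm = 2.026 × 10^16 × 3297 = 6.67972 × 10^19 m³·kg/s²
E = −GMm/(2a) = -4.58394 × 10^10 J ≈ -45.84 GJ

Final answer: -45.84 GJ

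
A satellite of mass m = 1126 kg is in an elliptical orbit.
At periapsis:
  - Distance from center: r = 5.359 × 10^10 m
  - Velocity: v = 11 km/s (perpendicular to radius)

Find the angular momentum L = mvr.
r = 5.359 × 10^10 m
v = 11 km/s = 11000 m/s
vr = 11000 × 5.359 × 10^10 = 5.8949 × 10^14 m²/s
L = m × vr = 1126 × 5.8949 × 10^14 = 6.63766 × 10^17 kg·m²/s ≈ 6.638 × 10^17 kg·m²/s

Final answer: L = 6.638 × 10^17 kg·m²/s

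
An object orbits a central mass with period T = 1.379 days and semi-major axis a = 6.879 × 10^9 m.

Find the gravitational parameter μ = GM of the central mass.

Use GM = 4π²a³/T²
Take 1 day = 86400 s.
T = 1.379 days = 119146 s
a = 6.879 × 10^9 m
a³ = 3.25519 × 10^29 m³
T² = 1.41957 × 10^10 s²
GM = 4π² × (3.25519 × 10^29) / (1.41957 × 10^10) = 9.05273 × 10^20 m³/s²
GM ≈ 9.053 × 10^20 m³/s²

Final answer: GM = 9.053 × 10^20 m³/s²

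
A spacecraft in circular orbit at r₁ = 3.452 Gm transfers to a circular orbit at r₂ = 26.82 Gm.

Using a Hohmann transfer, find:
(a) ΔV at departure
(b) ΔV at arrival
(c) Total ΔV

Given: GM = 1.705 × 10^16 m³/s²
r₁ = 3.452 Gm = 3.452 × 10^9 m
r₂ = 26.82 Gm = 2.682 × 10^10 m
GM = 1.705 × 10^16 m³/s²
Transfer ellipse: a_t = (r₁ + r₂)/2 = 1.5136 × 10^10 m
Circular speed at r₁: v₁ = √(GM/r₁) = 2222.42 m/s
Transfer speed at r₁ (periapsis): v₁ₜ = √(GM(2/r₁ − 1/a_t)) = 2958.36 m/s
(a) ΔV₁ = v₁ₜ − v₁ = 735.934 m/s ≈ 735.9 m/s
Circular speed at r₂: v₂ = √(GM/r₂) = 797.32 m/s
Transfer speed at r₂ (apoapsis): v₂ₜ = √(GM(2/r₂ − 1/a_t)) = 380.77 m/s
(b) ΔV₂ = v₂ − v₂ₜ = 416.55 m/s ≈ 416.6 m/s
(c) ΔV_total = ΔV₁ + ΔV₂ = 1152.48 m/s ≈ 1.152 km/s

Final answer:
(a) ΔV₁ = 735.9 m/s
(b) ΔV₂ = 416.6 m/s
(c) ΔV_total = 1.152 km/s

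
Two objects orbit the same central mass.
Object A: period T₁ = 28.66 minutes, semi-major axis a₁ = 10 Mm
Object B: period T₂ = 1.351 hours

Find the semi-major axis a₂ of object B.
T₁ = 28.66 minutes = 1719.6 s
T₂ = 1.351 hours = 4863.6 s
a₁ = 10 Mm = 1 × 10^7 m
Kepler's third law: (T₂/T₁)² = (a₂/a₁)³  ⇒  a₂ = a₁ (T₂/T₁)^(2/3)
T₂/T₁ = 2.82833
(T₂/T₁)^(2/3) = 1.99996
a₂ = 1 × 10^7 m × 1.99996 = 1.99996 × 10^7 m ≈ 20 Mm

Final answer: a₂ = 20 Mm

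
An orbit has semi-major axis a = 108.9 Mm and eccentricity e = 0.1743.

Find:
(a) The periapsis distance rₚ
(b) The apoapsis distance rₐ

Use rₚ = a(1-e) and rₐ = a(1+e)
a = 108.9 Mm = 1.089 × 10^8 m
e = 0.1743:  1 − e = 0.8257,  1 + e = 1.1743
(a) rₚ = a(1 − e) = 1.089 × 10^8 m × 0.8257 = 8.99187 × 10^7 m ≈ 89.92 Mm
(b) rₐ = a(1 + e) = 1.089 × 10^8 m × 1.1743 = 1.27881 × 10^8 m ≈ 127.9 Mm

Final answer:
(a) rₚ = 89.92 Mm
(b) rₐ = 127.9 Mm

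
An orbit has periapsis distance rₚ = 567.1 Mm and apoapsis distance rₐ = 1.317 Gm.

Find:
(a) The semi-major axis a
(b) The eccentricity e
rₚ = 567.1 Mm = 5.671 × 10^8 m
rₐ = 1.317 Gm = 1.317 × 10^9 m
(a) a = (rₚ + rₐ)/2 = 9.4205 × 10^8 m ≈ 942 Mm
(b) e = (rₐ − rₚ)/(rₐ + rₚ) = (7.499 × 10^8) / (1.8841 × 10^9) = 0.398015

Final answer:
(a) a = 942 Mm
(b) e = 0.398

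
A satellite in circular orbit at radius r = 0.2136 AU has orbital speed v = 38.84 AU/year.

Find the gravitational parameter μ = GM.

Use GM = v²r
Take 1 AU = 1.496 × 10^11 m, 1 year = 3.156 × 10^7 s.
r = 0.2136 AU = 3.19546 × 10^10 m
v = 38.84 AU/year = 184108 m/s
v² = 3.38959 × 10^10 m²/s²
GM = v²r = 3.38959 × 10^10 × 3.19546 × 10^10 = 1.08313 × 10^21 m³/s²
GM ≈ 1.083 × 10^21 m³/s²

Final answer: GM = 1.083 × 10^21 m³/s²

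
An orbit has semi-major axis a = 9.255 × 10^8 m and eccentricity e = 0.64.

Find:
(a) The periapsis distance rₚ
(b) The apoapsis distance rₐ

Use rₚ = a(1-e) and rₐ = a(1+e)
a = 9.255 × 10^8 m
e = 0.64:  1 − e = 0.36,  1 + e = 1.64
(a) rₚ = a(1 − e) = 9.255 × 10^8 m × 0.36 = 3.3318 × 10^8 m ≈ 3.332 × 10^8 m
(b) rₐ = a(1 + e) = 9.255 × 10^8 m × 1.64 = 1.51782 × 10^9 m ≈ 1.518 × 10^9 m

Final answer:
(a) rₚ = 3.332 × 10^8 m
(b) rₐ = 1.518 × 10^9 m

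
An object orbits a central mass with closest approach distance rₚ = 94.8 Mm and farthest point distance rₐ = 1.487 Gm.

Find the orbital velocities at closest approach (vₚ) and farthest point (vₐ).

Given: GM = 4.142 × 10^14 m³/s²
rₚ = 94.8 Mm = 9.48 × 10^7 m
rₐ = 1.487 Gm = 1.487 × 10^9 m
GM = 4.142 × 10^14 m³/s²
a = (rₚ + rₐ)/2 = 7.909 × 10^8 m
Vis-viva: v² = GM (2/r − 1/a)
vₚ² = 4.142 × 10^14 × (2.1097 × 10^-8 − 1.26438 × 10^-9) = 8.21469 × 10^6 m²/s²
vₚ = 2866.13 m/s ≈ 2.866 km/s
vₐ² = 4.142 × 10^14 × (1.34499 × 10^-9 − 1.26438 × 10^-9) = 33387.7 m²/s²
vₐ = 182.723 m/s ≈ 182.7 m/s

Final answer: vₚ = 2.866 km/s, vₐ = 182.7 m/s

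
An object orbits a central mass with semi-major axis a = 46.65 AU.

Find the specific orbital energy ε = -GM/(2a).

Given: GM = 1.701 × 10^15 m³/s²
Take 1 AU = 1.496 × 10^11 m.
a = 46.65 AU = 6.97884 × 10^12 m
GM = 1.701 × 10^15 m³/s²
2a = 1.39577 × 10^13 m
ε = −GM/(2a) = -121.868 J/kg ≈ -121.9 J/kg

Final answer: -121.9 J/kg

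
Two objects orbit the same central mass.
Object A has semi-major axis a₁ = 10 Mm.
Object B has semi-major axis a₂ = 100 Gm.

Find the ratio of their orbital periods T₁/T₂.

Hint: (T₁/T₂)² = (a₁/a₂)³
a₁ = 10 Mm = 1 × 10^7 m
a₂ = 100 Gm = 1 × 10^11 m
a₁/a₂ = 0.0001
T₁/T₂ = (a₁/a₂)^(3/2) = (0.0001)^1.5 = 1 × 10^-6

Final answer: T₁/T₂ = 1 × 10^-6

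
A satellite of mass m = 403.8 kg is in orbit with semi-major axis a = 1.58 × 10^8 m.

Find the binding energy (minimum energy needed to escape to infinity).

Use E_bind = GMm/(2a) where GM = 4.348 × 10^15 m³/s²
a = 1.58 × 10^8 m
GM = 4.348 × 10^15 m³/s²
m = 403.8 kg
GMm = 4.348 × 10^15 × 403.8 = 1.75572 × 10^18 m³·kg/s²
2a = 3.16 × 10^8 m
E_bind = GMm/(2a) = 5.55608 × 10^9 J ≈ 5.556 GJ

Final answer: 5.556 GJ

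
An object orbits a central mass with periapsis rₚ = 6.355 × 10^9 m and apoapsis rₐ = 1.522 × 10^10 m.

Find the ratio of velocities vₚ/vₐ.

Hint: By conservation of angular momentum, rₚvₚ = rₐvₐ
rₚ = 6.355 × 10^9 m
rₐ = 1.522 × 10^10 m
rₚvₚ = rₐvₐ  ⇒  vₚ/vₐ = rₐ/rₚ
vₚ/vₐ = (1.522 × 10^10) / (6.355 × 10^9) = 2.39496

Final answer: vₚ/vₐ = 2.395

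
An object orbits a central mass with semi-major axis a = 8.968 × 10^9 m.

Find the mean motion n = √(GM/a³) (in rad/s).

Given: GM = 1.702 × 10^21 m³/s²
a = 8.968 × 10^9 m
GM = 1.702 × 10^21 m³/s²
a³ = 7.21252 × 10^29 m³
GM/a³ = (1.702 × 10^21) / (7.21252 × 10^29) = 2.35979 × 10^-9 s⁻²
n = √(GM/a³) = 4.85776 × 10^-5 rad/s ≈ 4.858 × 10^-5 rad/s

Final answer: n = 4.858 × 10^-5 rad/s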